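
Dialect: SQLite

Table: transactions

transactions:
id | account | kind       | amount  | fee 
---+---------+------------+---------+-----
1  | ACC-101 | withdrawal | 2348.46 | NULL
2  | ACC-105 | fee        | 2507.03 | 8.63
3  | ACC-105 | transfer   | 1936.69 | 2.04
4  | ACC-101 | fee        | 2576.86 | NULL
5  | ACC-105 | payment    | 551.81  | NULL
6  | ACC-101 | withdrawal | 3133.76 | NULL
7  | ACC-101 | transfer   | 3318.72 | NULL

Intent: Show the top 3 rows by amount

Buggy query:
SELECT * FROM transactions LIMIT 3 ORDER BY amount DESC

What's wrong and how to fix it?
Bug: LIMIT must come after ORDER BY

Fix: Sort with ORDER BY, then apply LIMIT

Corrected query:
SELECT * FROM transactions ORDER BY amount DESC LIMIT 3

Result:
id | account | kind       | amount  | fee 
---+---------+------------+---------+-----
7  | ACC-101 | transfer   | 3318.72 | NULL
6  | ACC-101 | withdrawal | 3133.76 | NULL
4  | ACC-101 | fee        | 2576.86 | NULL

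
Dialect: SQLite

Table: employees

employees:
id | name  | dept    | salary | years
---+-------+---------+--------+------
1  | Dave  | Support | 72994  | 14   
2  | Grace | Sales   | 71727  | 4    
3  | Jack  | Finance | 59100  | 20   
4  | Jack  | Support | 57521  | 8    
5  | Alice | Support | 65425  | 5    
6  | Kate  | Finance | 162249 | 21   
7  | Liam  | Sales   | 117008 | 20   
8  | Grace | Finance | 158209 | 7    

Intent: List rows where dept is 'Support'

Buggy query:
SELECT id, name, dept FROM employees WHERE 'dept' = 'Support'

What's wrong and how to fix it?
Bug: 'dept' in single quotes is a string literal, not the column; the comparison is literal-vs-literal and never true

Fix: Remove the quotes around the column name (or use double quotes for an identifier)

Corrected query:
SELECT id, name, dept FROM employees WHERE dept = 'Support'

Result:
id | name  | dept   
---+-------+--------
1  | Dave  | Support
4  | Jack  | Support
5  | Alice | Support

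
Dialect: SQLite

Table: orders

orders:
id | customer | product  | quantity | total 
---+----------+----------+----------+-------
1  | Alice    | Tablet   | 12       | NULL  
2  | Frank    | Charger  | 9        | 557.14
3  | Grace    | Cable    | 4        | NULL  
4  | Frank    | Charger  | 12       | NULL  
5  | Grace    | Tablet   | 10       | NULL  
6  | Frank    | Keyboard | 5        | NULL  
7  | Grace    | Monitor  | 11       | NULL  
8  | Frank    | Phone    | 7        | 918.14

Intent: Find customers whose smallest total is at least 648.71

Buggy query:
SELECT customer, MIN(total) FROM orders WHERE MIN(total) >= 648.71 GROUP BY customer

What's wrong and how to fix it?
Bug: MIN() in WHERE is a misuse of aggregate

Fix: Replace WHERE with HAVING after the GROUP BY

Corrected query:
SELECT customer, MIN(total) FROM orders GROUP BY customer HAVING MIN(total) >= 648.71

Result:
(no rows)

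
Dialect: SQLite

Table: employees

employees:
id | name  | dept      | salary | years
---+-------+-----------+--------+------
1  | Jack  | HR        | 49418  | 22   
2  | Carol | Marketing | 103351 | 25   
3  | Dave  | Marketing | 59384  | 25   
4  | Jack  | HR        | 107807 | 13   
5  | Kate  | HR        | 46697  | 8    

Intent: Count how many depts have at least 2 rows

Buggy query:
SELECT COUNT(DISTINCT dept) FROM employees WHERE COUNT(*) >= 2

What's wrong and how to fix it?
Bug: COUNT(*) cannot appear in WHERE; the per-group count doesn't exist yet

Fix: Group first with HAVING COUNT(*) >= 2, then COUNT the resulting groups

Corrected query:
SELECT COUNT(*) FROM (SELECT dept FROM employees GROUP BY dept HAVING COUNT(*) >= 2)

Result:
COUNT(*)
--------
2       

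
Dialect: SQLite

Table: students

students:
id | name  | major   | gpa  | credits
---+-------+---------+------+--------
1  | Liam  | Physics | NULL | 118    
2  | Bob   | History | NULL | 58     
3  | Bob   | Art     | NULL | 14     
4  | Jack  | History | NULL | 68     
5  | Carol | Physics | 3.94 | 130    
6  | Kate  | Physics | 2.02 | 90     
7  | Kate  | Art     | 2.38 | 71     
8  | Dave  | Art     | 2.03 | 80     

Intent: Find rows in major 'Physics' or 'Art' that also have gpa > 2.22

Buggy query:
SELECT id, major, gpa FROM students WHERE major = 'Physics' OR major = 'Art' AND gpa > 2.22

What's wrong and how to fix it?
Bug: Without parentheses, AND is evaluated before OR, so the gpa filter only applies to the 'Art' branch

Fix: Add parentheses around the OR so the AND applies to both alternatives

Corrected query:
SELECT id, major, gpa FROM students WHERE (major = 'Physics' OR major = 'Art') AND gpa > 2.22

Result:
id | major   | gpa 
---+---------+-----
5  | Physics | 3.94
7  | Art     | 2.38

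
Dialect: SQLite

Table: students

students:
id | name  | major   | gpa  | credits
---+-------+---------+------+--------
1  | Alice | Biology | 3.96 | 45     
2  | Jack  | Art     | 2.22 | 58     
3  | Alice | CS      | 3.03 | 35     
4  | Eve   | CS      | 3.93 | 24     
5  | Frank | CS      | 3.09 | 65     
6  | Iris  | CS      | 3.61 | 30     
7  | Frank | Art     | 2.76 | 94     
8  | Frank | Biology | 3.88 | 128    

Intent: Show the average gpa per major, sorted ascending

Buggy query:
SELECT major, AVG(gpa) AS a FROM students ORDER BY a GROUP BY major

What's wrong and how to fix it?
Bug: ORDER BY appears before GROUP BY; SQL clause order requires GROUP BY first

Fix: Reorder: SELECT … FROM … GROUP BY … ORDER BY …

Corrected query:
SELECT major, AVG(gpa) AS a FROM students GROUP BY major ORDER BY a

Result:
major   | a    
--------+------
Art     | 2.49 
CS      | 3.415
Biology | 3.92 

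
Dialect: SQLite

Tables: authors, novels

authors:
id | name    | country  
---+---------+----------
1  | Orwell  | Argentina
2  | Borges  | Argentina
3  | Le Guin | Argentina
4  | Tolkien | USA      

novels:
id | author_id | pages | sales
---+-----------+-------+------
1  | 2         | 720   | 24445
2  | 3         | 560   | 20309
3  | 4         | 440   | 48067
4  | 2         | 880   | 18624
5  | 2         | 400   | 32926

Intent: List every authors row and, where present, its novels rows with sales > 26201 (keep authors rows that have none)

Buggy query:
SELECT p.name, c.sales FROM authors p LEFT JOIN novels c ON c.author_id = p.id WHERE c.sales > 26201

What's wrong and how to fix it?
Bug: A WHERE condition on the right-hand table after LEFT JOIN drops unmatched parents

Fix: Put 'c.sales > 26201' in the JOIN's ON clause instead of WHERE

Corrected query:
SELECT p.name, c.sales FROM authors p LEFT JOIN novels c ON c.author_id = p.id AND c.sales > 26201

Result:
name    | sales
--------+------
Orwell  | NULL 
Borges  | 32926
Le Guin | NULL 
Tolkien | 48067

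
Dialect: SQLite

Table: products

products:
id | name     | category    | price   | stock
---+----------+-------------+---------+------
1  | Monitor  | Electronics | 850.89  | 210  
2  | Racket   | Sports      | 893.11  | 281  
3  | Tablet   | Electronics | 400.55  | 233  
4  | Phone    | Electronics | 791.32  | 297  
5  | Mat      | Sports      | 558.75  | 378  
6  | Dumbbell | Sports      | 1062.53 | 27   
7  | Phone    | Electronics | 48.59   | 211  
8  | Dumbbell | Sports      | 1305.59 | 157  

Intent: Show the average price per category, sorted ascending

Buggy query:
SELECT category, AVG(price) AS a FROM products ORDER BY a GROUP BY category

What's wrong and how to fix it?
Bug: GROUP BY must precede ORDER BY

Fix: Reorder: SELECT … FROM … GROUP BY … ORDER BY …

Corrected query:
SELECT category, AVG(price) AS a FROM products GROUP BY category ORDER BY a

Result:
category    | a       
------------+---------
Electronics | 522.8375
Sports      | 954.995 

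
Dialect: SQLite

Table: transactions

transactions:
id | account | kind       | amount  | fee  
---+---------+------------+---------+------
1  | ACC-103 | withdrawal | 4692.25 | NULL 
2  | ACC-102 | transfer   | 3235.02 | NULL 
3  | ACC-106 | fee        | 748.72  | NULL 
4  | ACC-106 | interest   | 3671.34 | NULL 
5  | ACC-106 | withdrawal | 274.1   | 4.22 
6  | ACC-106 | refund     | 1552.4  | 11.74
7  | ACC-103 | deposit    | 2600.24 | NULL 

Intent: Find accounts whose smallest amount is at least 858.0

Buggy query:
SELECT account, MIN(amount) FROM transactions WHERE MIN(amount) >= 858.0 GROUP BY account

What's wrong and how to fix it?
Bug: MIN() in WHERE is a misuse of aggregate

Fix: Replace WHERE with HAVING after the GROUP BY

Corrected query:
SELECT account, MIN(amount) FROM transactions GROUP BY account HAVING MIN(amount) >= 858.0

Result:
account | MIN(amount)
--------+------------
ACC-102 | 3235.02    
ACC-103 | 2600.24    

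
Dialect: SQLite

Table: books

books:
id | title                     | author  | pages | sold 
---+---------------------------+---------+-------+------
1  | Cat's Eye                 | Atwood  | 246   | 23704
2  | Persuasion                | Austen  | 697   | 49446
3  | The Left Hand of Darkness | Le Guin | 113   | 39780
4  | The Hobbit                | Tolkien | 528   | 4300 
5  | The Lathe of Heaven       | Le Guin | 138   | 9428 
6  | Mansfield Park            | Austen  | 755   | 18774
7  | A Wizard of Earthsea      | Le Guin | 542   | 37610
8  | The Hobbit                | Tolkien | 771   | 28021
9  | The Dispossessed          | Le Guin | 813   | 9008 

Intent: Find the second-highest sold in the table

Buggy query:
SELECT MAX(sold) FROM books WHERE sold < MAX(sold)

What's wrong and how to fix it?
Bug: MAX(sold) on the right of the comparison is an aggregate-in-WHERE error

Fix: Put the inner MAX in a scalar subquery

Corrected query:
SELECT MAX(sold) FROM books WHERE sold < (SELECT MAX(sold) FROM books)

Result:
MAX(sold)
---------
39780    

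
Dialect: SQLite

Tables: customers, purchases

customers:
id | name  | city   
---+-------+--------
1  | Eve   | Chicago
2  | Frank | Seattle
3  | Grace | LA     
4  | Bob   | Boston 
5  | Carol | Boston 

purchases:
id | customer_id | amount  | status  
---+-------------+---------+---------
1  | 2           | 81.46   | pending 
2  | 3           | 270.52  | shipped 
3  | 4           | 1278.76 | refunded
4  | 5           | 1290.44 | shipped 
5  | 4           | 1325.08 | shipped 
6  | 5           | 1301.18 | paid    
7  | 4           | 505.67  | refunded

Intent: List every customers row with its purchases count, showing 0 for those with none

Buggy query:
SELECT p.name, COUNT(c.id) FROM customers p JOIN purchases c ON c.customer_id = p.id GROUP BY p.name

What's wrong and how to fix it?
Bug: An inner join excludes parents with zero children

Fix: Use LEFT JOIN so parents without children still appear (COUNT(c.id) gives 0)

Corrected query:
SELECT p.name, COUNT(c.id) FROM customers p LEFT JOIN purchases c ON c.customer_id = p.id GROUP BY p.name

Result:
name  | COUNT(c.id)
------+------------
Bob   | 3          
Carol | 2          
Eve   | 0          
Frank | 1          
Grace | 1          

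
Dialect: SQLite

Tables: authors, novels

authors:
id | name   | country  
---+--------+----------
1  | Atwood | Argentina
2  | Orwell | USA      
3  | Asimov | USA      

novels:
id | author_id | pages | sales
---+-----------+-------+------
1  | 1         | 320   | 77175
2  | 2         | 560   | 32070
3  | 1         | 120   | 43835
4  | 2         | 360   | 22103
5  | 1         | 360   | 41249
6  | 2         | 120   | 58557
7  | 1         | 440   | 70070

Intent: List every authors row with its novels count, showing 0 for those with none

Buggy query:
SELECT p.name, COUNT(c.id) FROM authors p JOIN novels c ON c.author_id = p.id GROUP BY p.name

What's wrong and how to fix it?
Bug: INNER JOIN drops authors rows that have no matching novels rows

Fix: Use LEFT JOIN so parents without children still appear (COUNT(c.id) gives 0)

Corrected query:
SELECT p.name, COUNT(c.id) FROM authors p LEFT JOIN novels c ON c.author_id = p.id GROUP BY p.name

Result:
name   | COUNT(c.id)
-------+------------
Asimov | 0          
Atwood | 4          
Orwell | 3          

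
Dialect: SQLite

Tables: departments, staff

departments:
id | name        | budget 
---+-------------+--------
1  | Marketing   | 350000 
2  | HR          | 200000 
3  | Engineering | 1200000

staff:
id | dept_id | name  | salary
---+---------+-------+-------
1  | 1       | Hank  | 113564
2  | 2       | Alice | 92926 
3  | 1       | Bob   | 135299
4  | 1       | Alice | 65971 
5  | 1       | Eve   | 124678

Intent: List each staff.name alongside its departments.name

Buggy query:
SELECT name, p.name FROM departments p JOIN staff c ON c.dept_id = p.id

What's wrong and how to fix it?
Bug: Both tables have a 'name' column; the unqualified reference is ambiguous

Fix: Qualify the column with its table alias (c.name)

Corrected query:
SELECT c.name, p.name FROM departments p JOIN staff c ON c.dept_id = p.id

Result:
name  | name     
------+----------
Hank  | Marketing
Alice | HR       
Bob   | Marketing
Alice | Marketing
Eve   | Marketing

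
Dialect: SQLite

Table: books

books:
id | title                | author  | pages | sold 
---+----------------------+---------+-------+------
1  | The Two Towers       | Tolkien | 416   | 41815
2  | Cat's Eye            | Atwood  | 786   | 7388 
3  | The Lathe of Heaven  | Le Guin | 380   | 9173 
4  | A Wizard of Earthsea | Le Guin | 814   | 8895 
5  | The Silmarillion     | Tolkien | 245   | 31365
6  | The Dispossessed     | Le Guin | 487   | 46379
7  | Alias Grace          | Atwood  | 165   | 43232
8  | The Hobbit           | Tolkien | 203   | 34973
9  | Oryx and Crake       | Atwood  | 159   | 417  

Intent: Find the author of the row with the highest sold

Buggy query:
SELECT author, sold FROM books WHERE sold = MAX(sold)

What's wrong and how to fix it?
Bug: MAX(sold) is an aggregate and cannot be used directly in WHERE

Fix: Use a subquery: WHERE sold = (SELECT MAX(sold) FROM books)

Corrected query:
SELECT author, sold FROM books WHERE sold = (SELECT MAX(sold) FROM books)

Result:
author  | sold 
--------+------
Le Guin | 46379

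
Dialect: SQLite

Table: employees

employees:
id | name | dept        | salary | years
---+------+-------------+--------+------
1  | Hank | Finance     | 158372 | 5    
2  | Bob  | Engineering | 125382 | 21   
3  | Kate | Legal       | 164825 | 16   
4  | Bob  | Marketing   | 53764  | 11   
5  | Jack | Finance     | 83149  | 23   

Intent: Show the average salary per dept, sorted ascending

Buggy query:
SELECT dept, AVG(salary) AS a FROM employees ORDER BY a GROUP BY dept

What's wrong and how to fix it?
Bug: GROUP BY must precede ORDER BY

Fix: Reorder: SELECT … FROM … GROUP BY … ORDER BY …

Corrected query:
SELECT dept, AVG(salary) AS a FROM employees GROUP BY dept ORDER BY a

Result:
dept        | a       
------------+---------
Marketing   | 53764   
Finance     | 120760.5
Engineering | 125382  
Legal       | 164825  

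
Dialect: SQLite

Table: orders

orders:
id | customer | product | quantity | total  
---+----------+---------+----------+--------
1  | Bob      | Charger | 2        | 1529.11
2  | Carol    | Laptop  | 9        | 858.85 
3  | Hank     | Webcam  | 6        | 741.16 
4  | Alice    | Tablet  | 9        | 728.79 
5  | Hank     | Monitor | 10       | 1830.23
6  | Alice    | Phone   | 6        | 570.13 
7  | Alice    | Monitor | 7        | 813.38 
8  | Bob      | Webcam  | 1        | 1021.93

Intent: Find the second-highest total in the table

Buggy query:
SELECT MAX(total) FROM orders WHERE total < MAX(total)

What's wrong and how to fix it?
Bug: MAX(total) on the right of the comparison is an aggregate-in-WHERE error

Fix: Compute the overall MAX in a subquery, then take MAX of rows below it

Corrected query:
SELECT MAX(total) FROM orders WHERE total < (SELECT MAX(total) FROM orders)

Result:
MAX(total)
----------
1529.11   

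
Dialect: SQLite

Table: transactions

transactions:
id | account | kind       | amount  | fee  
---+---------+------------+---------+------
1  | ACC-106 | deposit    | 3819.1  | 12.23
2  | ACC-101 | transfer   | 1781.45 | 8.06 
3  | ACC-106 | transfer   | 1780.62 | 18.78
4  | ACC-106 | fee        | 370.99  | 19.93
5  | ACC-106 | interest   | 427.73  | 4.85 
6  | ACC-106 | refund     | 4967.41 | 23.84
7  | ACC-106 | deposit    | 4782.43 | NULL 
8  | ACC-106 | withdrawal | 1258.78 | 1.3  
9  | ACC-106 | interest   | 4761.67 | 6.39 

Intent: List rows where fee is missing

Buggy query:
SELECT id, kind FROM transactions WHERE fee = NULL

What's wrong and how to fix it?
Bug: Comparing to NULL with '=' never matches; NULL = NULL is unknown, not true

Fix: Use IS NULL to test for NULL

Corrected query:
SELECT id, kind FROM transactions WHERE fee IS NULL

Result:
id | kind   
---+--------
7  | deposit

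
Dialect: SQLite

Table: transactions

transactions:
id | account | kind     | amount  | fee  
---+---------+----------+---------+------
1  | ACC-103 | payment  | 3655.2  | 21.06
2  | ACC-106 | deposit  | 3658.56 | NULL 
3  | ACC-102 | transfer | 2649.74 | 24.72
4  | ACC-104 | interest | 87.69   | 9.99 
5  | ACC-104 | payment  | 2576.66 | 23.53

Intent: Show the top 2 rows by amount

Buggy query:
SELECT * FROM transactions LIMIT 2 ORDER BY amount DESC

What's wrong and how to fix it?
Bug: ORDER BY cannot follow LIMIT; LIMIT is the final clause

Fix: Sort with ORDER BY, then apply LIMIT

Corrected query:
SELECT * FROM transactions ORDER BY amount DESC LIMIT 2

Result:
id | account | kind    | amount  | fee  
---+---------+---------+---------+------
2  | ACC-106 | deposit | 3658.56 | NULL 
1  | ACC-103 | payment | 3655.2  | 21.06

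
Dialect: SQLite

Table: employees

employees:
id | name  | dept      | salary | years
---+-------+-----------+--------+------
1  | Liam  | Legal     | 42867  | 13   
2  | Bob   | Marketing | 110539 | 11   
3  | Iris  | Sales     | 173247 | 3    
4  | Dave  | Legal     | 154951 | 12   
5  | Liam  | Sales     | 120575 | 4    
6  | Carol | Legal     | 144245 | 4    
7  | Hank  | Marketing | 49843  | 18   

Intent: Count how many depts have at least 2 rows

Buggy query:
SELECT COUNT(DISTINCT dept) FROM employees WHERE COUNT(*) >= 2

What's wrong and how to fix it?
Bug: COUNT(*) cannot appear in WHERE; the per-group count doesn't exist yet

Fix: Group first with HAVING COUNT(*) >= 2, then COUNT the resulting groups

Corrected query:
SELECT COUNT(*) FROM (SELECT dept FROM employees GROUP BY dept HAVING COUNT(*) >= 2)

Result:
COUNT(*)
--------
3       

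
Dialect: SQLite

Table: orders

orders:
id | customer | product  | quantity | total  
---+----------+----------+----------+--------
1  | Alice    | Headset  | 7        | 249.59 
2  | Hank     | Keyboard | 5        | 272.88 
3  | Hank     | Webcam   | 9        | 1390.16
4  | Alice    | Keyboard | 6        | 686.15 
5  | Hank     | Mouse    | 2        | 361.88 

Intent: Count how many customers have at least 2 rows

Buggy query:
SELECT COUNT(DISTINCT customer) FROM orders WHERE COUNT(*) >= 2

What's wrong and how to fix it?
Bug: COUNT(*) cannot appear in WHERE; the per-group count doesn't exist yet

Fix: Use a subquery that GROUPs and filters with HAVING, then count its rows

Corrected query:
SELECT COUNT(*) FROM (SELECT customer FROM orders GROUP BY customer HAVING COUNT(*) >= 2)

Result:
COUNT(*)
--------
2       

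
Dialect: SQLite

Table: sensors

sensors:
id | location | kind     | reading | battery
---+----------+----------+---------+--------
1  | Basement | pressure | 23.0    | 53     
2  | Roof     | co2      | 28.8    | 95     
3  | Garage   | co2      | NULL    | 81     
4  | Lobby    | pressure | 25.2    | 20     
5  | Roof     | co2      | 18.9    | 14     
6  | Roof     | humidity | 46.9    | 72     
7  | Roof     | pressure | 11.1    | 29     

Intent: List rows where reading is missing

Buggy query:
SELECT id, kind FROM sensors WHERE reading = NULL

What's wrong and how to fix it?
Bug: Comparing to NULL with '=' never matches; NULL = NULL is unknown, not true

Fix: Replace '= NULL' with 'IS NULL'

Corrected query:
SELECT id, kind FROM sensors WHERE reading IS NULL

Result:
id | kind
---+-----
3  | co2 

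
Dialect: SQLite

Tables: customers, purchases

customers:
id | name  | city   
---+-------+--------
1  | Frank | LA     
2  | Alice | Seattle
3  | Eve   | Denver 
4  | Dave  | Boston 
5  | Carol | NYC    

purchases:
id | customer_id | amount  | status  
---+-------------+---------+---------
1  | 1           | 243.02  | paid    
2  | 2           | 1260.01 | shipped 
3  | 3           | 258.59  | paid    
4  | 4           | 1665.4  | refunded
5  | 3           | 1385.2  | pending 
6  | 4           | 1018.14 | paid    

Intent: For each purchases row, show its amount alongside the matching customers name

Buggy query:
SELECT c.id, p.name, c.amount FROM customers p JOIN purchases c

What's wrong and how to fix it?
Bug: Missing join condition: each purchases row is matched to all customers rows instead of just its own

Fix: Specify the join condition linking the foreign key to the parent id

Corrected query:
SELECT c.id, p.name, c.amount FROM customers p JOIN purchases c ON c.customer_id = p.id

Result:
id | name  | amount 
---+-------+--------
1  | Frank | 243.02 
2  | Alice | 1260.01
3  | Eve   | 258.59 
4  | Dave  | 1665.4 
5  | Eve   | 1385.2 
6  | Dave  | 1018.14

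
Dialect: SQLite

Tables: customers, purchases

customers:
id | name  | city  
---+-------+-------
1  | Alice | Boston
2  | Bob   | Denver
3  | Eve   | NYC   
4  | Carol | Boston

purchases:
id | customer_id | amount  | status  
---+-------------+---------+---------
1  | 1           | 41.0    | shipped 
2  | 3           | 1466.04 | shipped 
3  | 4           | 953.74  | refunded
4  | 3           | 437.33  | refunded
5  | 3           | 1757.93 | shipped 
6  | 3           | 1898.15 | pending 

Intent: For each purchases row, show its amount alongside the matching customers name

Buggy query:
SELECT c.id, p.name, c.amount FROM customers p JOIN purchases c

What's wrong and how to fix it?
Bug: JOIN with no ON clause produces a cartesian product; every purchases row pairs with every customers row

Fix: Specify the join condition linking the foreign key to the parent id

Corrected query:
SELECT c.id, p.name, c.amount FROM customers p JOIN purchases c ON c.customer_id = p.id

Result:
id | name  | amount 
---+-------+--------
1  | Alice | 41     
2  | Eve   | 1466.04
3  | Carol | 953.74 
4  | Eve   | 437.33 
5  | Eve   | 1757.93
6  | Eve   | 1898.15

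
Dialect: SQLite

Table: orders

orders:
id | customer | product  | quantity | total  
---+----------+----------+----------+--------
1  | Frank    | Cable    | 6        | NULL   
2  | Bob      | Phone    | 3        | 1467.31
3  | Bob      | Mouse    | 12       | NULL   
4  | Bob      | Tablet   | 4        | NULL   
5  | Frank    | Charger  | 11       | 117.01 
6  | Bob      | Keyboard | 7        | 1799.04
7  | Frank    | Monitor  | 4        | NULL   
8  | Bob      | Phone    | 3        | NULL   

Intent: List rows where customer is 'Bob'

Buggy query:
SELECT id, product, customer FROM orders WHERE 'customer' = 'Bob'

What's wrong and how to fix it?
Bug: 'customer' in single quotes is a string literal, not the column; the comparison is literal-vs-literal and never true

Fix: Remove the quotes around the column name (or use double quotes for an identifier)

Corrected query:
SELECT id, product, customer FROM orders WHERE customer = 'Bob'

Result:
id | product  | customer
---+----------+---------
2  | Phone    | Bob     
3  | Mouse    | Bob     
4  | Tablet   | Bob     
6  | Keyboard | Bob     
8  | Phone    | Bob     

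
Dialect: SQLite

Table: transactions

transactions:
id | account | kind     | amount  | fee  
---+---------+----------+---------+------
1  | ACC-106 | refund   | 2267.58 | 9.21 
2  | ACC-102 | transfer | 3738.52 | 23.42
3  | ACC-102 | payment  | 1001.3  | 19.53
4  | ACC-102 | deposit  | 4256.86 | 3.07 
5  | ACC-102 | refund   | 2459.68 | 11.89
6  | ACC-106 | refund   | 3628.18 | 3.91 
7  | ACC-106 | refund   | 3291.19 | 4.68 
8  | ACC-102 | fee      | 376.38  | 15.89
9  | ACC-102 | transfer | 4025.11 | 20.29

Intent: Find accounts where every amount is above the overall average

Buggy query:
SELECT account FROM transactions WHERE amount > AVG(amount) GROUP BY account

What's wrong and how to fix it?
Bug: AVG() is an aggregate; it can't sit directly in WHERE

Fix: Use a subquery for AVG and a HAVING MIN(...) filter so the condition holds for every row in the group

Corrected query:
SELECT account FROM transactions GROUP BY account HAVING MIN(amount) > (SELECT AVG(amount) FROM transactions)

Result:
(no rows)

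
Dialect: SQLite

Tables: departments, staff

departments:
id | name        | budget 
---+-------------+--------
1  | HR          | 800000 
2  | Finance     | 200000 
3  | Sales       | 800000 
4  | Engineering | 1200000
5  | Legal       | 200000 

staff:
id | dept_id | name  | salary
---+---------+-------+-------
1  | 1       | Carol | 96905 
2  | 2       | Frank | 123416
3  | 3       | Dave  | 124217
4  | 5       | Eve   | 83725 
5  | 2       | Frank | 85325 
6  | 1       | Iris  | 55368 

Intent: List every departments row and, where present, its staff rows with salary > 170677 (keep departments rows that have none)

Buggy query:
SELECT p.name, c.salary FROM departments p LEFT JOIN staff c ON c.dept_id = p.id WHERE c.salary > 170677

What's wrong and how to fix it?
Bug: Filtering c.salary in WHERE discards the NULL rows produced by LEFT JOIN, turning it into an inner join

Fix: Put 'c.salary > 170677' in the JOIN's ON clause instead of WHERE

Corrected query:
SELECT p.name, c.salary FROM departments p LEFT JOIN staff c ON c.dept_id = p.id AND c.salary > 170677

Result:
name        | salary
------------+-------
HR          | NULL  
Finance     | NULL  
Sales       | NULL  
Engineering | NULL  
Legal       | NULL  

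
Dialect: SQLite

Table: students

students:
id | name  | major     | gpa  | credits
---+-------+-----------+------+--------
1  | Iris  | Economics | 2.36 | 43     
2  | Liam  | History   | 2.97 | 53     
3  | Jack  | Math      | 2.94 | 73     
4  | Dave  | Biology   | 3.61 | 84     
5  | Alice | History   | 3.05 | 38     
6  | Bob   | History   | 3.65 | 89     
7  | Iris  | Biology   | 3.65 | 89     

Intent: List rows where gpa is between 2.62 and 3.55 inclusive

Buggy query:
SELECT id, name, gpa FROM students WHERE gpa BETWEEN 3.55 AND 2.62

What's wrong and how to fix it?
Bug: The bounds are reversed; BETWEEN a AND b requires a <= b to match anything

Fix: Swap the bounds so the smaller value comes first

Corrected query:
SELECT id, name, gpa FROM students WHERE gpa BETWEEN 2.62 AND 3.55

Result:
id | name  | gpa 
---+-------+-----
2  | Liam  | 2.97
3  | Jack  | 2.94
5  | Alice | 3.05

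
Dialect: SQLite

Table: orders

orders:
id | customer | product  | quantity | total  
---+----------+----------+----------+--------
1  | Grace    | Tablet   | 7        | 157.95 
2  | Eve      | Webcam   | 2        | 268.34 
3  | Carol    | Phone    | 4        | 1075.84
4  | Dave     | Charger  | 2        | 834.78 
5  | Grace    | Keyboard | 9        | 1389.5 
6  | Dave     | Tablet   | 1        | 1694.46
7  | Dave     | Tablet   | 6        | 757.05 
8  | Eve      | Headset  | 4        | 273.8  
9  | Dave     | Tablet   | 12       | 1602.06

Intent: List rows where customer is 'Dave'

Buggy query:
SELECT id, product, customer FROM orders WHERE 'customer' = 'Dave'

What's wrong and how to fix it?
Bug: Single quotes denote string literals in SQL; the column name is being compared as a constant string

Fix: Remove the quotes around the column name (or use double quotes for an identifier)

Corrected query:
SELECT id, product, customer FROM orders WHERE customer = 'Dave'

Result:
id | product | customer
---+---------+---------
4  | Charger | Dave    
6  | Tablet  | Dave    
7  | Tablet  | Dave    
9  | Tablet  | Dave    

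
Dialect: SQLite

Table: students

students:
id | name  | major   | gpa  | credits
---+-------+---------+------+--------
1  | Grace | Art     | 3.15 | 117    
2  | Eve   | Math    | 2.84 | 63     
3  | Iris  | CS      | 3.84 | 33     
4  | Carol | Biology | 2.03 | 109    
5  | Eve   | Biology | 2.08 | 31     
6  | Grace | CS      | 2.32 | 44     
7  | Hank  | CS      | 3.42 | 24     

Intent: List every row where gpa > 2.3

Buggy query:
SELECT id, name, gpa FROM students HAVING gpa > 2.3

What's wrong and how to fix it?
Bug: HAVING filters the output of aggregation, but this query has no GROUP BY and no aggregate functions, so SQLite rejects it (HAVING clause on a non-aggregate query); the condition here is per row

Fix: Replace HAVING with WHERE since the condition applies to individual rows

Corrected query:
SELECT id, name, gpa FROM students WHERE gpa > 2.3

Result:
id | name  | gpa 
---+-------+-----
1  | Grace | 3.15
2  | Eve   | 2.84
3  | Iris  | 3.84
6  | Grace | 2.32
7  | Hank  | 3.42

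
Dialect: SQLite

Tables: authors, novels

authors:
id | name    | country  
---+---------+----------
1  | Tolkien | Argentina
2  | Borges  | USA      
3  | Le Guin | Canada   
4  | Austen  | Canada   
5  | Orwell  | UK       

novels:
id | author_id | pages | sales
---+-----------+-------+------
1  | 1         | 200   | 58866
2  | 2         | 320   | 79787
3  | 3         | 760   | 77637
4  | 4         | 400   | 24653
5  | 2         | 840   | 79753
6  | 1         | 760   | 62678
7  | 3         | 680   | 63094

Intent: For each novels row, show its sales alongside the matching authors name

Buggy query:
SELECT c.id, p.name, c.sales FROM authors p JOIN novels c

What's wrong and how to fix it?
Bug: JOIN with no ON clause produces a cartesian product; every novels row pairs with every authors row

Fix: Add ON c.author_id = p.id to the JOIN

Corrected query:
SELECT c.id, p.name, c.sales FROM authors p JOIN novels c ON c.author_id = p.id

Result:
id | name    | sales
---+---------+------
1  | Tolkien | 58866
2  | Borges  | 79787
3  | Le Guin | 77637
4  | Austen  | 24653
5  | Borges  | 79753
6  | Tolkien | 62678
7  | Le Guin | 63094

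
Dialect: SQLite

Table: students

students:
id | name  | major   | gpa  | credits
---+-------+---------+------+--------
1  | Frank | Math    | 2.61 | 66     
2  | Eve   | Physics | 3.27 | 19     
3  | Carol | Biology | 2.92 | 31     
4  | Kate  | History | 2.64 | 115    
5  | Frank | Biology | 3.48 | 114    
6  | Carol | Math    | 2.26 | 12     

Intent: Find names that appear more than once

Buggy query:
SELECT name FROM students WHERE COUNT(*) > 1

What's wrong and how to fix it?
Bug: WHERE can't reference COUNT(*); aggregates are computed after WHERE

Fix: Group first, then use HAVING for the count condition

Corrected query:
SELECT name FROM students GROUP BY name HAVING COUNT(*) > 1

Result:
name 
-----
Carol
Frank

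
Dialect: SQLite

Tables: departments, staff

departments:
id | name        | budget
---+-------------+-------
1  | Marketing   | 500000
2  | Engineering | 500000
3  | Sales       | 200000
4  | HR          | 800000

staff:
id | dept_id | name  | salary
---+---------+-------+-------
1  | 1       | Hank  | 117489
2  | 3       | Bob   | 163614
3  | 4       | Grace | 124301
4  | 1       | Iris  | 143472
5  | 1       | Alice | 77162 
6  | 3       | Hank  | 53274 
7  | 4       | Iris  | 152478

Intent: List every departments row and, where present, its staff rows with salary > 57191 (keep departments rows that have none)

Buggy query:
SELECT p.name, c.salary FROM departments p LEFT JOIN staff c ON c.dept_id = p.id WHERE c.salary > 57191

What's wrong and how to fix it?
Bug: A WHERE condition on the right-hand table after LEFT JOIN drops unmatched parents

Fix: Move the right-table condition into the ON clause so unmatched parents are kept

Corrected query:
SELECT p.name, c.salary FROM departments p LEFT JOIN staff c ON c.dept_id = p.id AND c.salary > 57191

Result:
name        | salary
------------+-------
Marketing   | 77162 
Marketing   | 117489
Marketing   | 143472
Engineering | NULL  
Sales       | 163614
HR          | 124301
HR          | 152478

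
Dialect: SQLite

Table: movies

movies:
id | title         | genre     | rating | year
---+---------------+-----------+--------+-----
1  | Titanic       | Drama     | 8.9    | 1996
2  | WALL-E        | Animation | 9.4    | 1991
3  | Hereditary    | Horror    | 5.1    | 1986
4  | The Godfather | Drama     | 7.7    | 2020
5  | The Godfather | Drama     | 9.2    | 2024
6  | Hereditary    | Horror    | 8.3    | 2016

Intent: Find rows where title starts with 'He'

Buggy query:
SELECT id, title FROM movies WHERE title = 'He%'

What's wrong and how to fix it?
Bug: Wildcards only work with LIKE; '=' treats '%' as a literal character

Fix: Replace '=' with LIKE so 'He%' is treated as a pattern

Corrected query:
SELECT id, title FROM movies WHERE title LIKE 'He%'

Result:
id | title     
---+-----------
3  | Hereditary
6  | Hereditary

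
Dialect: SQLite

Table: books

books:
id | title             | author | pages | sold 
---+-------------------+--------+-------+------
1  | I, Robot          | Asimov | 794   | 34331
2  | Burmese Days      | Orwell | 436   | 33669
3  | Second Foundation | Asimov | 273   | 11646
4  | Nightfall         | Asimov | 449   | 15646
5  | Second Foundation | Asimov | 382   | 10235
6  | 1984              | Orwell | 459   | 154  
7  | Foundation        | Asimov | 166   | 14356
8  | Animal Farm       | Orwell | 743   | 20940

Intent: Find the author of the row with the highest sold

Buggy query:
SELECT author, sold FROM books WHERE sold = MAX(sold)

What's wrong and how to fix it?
Bug: MAX(sold) is an aggregate and cannot be used directly in WHERE

Fix: Wrap MAX in a scalar subquery so WHERE compares against a single value

Corrected query:
SELECT author, sold FROM books WHERE sold = (SELECT MAX(sold) FROM books)

Result:
author | sold 
-------+------
Asimov | 34331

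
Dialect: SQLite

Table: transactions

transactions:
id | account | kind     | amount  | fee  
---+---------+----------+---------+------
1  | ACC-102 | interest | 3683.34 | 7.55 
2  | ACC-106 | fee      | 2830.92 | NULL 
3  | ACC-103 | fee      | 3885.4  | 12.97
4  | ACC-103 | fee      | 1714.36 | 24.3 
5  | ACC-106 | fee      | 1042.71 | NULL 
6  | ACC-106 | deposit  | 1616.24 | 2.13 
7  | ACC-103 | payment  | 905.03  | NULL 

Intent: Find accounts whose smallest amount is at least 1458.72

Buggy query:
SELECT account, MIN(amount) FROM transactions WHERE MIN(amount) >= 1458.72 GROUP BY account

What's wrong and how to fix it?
Bug: MIN() in WHERE is a misuse of aggregate

Fix: Use HAVING for the per-group MIN condition

Corrected query:
SELECT account, MIN(amount) FROM transactions GROUP BY account HAVING MIN(amount) >= 1458.72

Result:
account | MIN(amount)
--------+------------
ACC-102 | 3683.34    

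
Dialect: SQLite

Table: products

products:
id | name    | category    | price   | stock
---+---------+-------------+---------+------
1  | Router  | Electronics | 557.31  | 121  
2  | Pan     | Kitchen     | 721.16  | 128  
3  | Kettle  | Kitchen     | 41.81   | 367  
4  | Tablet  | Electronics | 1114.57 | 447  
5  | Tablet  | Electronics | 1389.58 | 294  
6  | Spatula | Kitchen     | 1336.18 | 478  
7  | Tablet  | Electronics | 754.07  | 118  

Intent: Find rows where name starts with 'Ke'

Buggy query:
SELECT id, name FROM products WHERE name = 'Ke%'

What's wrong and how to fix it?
Bug: '=' compares the literal string including the % character; pattern matching needs LIKE

Fix: Replace '=' with LIKE so 'Ke%' is treated as a pattern

Corrected query:
SELECT id, name FROM products WHERE name LIKE 'Ke%'

Result:
id | name  
---+-------
3  | Kettle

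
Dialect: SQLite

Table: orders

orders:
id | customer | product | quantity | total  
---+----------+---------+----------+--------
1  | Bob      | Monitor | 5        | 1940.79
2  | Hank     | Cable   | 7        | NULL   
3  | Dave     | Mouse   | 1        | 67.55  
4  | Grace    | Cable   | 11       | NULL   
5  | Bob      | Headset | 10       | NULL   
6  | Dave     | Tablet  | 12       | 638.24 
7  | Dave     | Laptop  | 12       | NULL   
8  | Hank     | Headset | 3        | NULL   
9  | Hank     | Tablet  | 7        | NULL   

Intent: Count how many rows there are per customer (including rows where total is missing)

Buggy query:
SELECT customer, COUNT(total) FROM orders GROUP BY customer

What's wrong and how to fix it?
Bug: COUNT(column) counts non-NULL values only; rows with NULL total aren't counted

Fix: Use COUNT(*) to count all rows regardless of NULL

Corrected query:
SELECT customer, COUNT(*) FROM orders GROUP BY customer

Result:
customer | COUNT(*)
---------+---------
Bob      | 2       
Dave     | 3       
Grace    | 1       
Hank     | 3       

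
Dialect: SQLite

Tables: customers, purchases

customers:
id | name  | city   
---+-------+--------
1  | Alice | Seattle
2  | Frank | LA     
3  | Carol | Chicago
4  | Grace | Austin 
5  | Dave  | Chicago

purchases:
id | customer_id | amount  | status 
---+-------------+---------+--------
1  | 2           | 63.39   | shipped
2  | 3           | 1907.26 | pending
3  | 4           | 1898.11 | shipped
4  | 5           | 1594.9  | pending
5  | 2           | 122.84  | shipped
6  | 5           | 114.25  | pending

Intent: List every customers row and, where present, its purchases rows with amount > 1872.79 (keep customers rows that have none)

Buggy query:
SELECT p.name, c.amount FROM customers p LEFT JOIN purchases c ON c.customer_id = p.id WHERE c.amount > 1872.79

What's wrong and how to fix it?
Bug: Filtering c.amount in WHERE discards the NULL rows produced by LEFT JOIN, turning it into an inner join

Fix: Move the right-table condition into the ON clause so unmatched parents are kept

Corrected query:
SELECT p.name, c.amount FROM customers p LEFT JOIN purchases c ON c.customer_id = p.id AND c.amount > 1872.79

Result:
name  | amount 
------+--------
Alice | NULL   
Frank | NULL   
Carol | 1907.26
Grace | 1898.11
Dave  | NULL   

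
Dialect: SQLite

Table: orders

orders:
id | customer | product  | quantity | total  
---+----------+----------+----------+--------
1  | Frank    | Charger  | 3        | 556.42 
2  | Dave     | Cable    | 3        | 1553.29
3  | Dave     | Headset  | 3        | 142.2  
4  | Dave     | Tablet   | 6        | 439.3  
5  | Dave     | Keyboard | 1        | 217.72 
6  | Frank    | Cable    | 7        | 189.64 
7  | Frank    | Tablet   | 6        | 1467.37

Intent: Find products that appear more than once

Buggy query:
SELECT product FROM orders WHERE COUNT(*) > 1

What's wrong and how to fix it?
Bug: WHERE can't reference COUNT(*); aggregates are computed after WHERE

Fix: Group first, then use HAVING for the count condition

Corrected query:
SELECT product FROM orders GROUP BY product HAVING COUNT(*) > 1

Result:
product
-------
Cable  
Tablet 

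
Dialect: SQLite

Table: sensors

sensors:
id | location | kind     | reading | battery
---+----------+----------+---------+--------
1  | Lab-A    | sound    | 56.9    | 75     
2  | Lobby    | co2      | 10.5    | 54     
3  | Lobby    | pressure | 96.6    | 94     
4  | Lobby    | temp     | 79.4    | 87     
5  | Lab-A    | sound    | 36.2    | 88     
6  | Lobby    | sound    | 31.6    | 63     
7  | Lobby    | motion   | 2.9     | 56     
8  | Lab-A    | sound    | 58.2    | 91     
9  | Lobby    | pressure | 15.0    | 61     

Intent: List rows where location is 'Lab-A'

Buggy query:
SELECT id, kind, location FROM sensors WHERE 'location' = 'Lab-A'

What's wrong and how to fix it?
Bug: Single quotes denote string literals in SQL; the column name is being compared as a constant string

Fix: Reference the column as location without single quotes

Corrected query:
SELECT id, kind, location FROM sensors WHERE location = 'Lab-A'

Result:
id | kind  | location
---+-------+---------
1  | sound | Lab-A   
5  | sound | Lab-A   
8  | sound | Lab-A   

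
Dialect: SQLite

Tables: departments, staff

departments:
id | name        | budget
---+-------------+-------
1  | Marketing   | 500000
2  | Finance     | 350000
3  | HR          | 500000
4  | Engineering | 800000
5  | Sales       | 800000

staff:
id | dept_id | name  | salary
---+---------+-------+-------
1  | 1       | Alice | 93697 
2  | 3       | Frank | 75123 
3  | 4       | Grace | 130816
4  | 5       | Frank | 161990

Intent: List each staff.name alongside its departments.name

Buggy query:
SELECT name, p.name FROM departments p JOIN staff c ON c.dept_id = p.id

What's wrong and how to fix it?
Bug: Both tables have a 'name' column; the unqualified reference is ambiguous

Fix: Prefix ambiguous columns with the table alias

Corrected query:
SELECT c.name, p.name FROM departments p JOIN staff c ON c.dept_id = p.id

Result:
name  | name       
------+------------
Alice | Marketing  
Frank | HR         
Grace | Engineering
Frank | Sales      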